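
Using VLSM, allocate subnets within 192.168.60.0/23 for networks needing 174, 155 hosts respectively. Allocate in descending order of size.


174 hosts -> /24 (254 usable): 192.168.60.0/24
155 hosts -> /24 (254 usable): 192.168.61.0/24
Allocation: 192.168.60.0/24 (174 hosts, 254 usable); 192.168.61.0/24 (155 hosts, 254 usable)


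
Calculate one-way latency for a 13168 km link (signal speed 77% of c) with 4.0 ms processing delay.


Speed = 0.77 * 3e5 km/s = 231000 km/s
Propagation delay = 13168 / 231000 = 0.057 s = 57.0043 ms
Processing delay = 4.0 ms
Total one-way latency = 61.0043 ms


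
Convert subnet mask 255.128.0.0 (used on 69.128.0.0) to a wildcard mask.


Subnet mask: 255.128.0.0
Wildcard = 255.255.255.255 - subnet mask
255 - 255 = 0
255 - 128 = 127
255 - 0 = 255
255 - 0 = 255
Wildcard: 0.127.255.255


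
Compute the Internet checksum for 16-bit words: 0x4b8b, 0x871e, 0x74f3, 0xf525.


Sum all words (with carry folding):
+ 0x4b8b = 0x4b8b
+ 0x871e = 0xd2a9
+ 0x74f3 = 0x479d
+ 0xf525 = 0x3cc3
One's complement: ~0x3cc3
Checksum = 0xc33c


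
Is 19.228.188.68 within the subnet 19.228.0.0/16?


Subnet network: 19.228.0.0
Test IP AND mask: 19.228.0.0
Yes, 19.228.188.68 is in 19.228.0.0/16


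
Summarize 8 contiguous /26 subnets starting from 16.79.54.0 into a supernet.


Original prefix: /26
Number of subnets: 8 = 2^3
New prefix = 26 - 3 = 23
Supernet: 16.79.54.0/23


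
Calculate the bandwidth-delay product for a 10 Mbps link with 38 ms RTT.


BDP = bandwidth * RTT
= 10 Mbps * 38 ms
= 10 * 1e6 * 38 / 1000 bits
= 380000 bits
= 47500 bytes
= 46.3867 KB
BDP = 380000 bits (47500 bytes)


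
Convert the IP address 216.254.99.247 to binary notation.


216 = 11011000
254 = 11111110
99 = 01100011
247 = 11110111
Binary: 11011000.11111110.01100011.11110111


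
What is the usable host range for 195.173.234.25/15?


Network: 195.172.0.0
Broadcast: 195.173.255.255
First usable = network + 1
Last usable = broadcast - 1
Range: 195.172.0.1 to 195.173.255.254


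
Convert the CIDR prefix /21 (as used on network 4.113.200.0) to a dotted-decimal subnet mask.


/21 means 21 network bits, 11 host bits
Binary: 11111111111111111111100000000000
Mask: 255.255.248.0


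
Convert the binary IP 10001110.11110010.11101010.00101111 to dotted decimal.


10001110 = 142
11110010 = 242
11101010 = 234
00101111 = 47
IP: 142.242.234.47


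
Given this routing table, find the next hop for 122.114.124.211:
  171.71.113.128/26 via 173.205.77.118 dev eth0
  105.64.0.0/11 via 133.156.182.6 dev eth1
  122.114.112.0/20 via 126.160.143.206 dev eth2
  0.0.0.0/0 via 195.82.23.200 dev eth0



Longest prefix match for 122.114.124.211:
  /26 171.71.113.128: no
  /11 105.64.0.0: no
  /20 122.114.112.0: MATCH
  /0 0.0.0.0: MATCH
Selected: next-hop 126.160.143.206 via eth2 (matched /20)


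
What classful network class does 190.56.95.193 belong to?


First octet: 190
Binary: 10111110
10xxxxxx -> Class B (128-191)
Class B, default mask 255.255.0.0 (/16)


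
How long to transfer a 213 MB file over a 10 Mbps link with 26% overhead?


Effective throughput = 10 * (1 - 26/100) = 7.4 Mbps
File size in Mb = 213 * 8 = 1704 Mb
Time = 1704 / 7.4
Time = 230.2703 seconds


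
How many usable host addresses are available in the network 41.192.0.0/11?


Host bits = 32 - 11 = 21
Total addresses = 2^21 = 2097152
Usable = total - 2 (network and broadcast)
Usable hosts: 2097150


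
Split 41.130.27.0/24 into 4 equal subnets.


New prefix = 24 + 2 = 26
Each subnet has 64 addresses
  41.130.27.0/26
  41.130.27.64/26
  41.130.27.128/26
  41.130.27.192/26
Subnets: 41.130.27.0/26, 41.130.27.64/26, 41.130.27.128/26, 41.130.27.192/26


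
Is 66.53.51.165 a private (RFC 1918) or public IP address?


RFC 1918 private ranges:
  10.0.0.0/8 (10.0.0.0 - 10.255.255.255)
  172.16.0.0/12 (172.16.0.0 - 172.31.255.255)
  192.168.0.0/16 (192.168.0.0 - 192.168.255.255)
Public (not in any RFC 1918 range)


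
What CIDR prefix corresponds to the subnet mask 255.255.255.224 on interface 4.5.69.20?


Binary: 11111111.11111111.11111111.11100000
Count leading 1s
Prefix: /27


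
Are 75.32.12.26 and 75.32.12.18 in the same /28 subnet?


Mask: 255.255.255.240
75.32.12.26 AND mask = 75.32.12.16
75.32.12.18 AND mask = 75.32.12.16
Yes, same subnet (75.32.12.16)


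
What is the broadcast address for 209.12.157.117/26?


Network: 209.12.157.64/26
Host bits = 6
Set all host bits to 1:
Broadcast: 209.12.157.127


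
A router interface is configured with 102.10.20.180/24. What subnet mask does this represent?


/24 means 24 network bits, 8 host bits
Binary: 11111111111111111111111100000000
Mask: 255.255.255.0


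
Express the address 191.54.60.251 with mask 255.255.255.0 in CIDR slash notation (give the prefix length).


Binary: 11111111.11111111.11111111.00000000
Count leading 1s
Prefix: /24


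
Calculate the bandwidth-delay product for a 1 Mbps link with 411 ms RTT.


BDP = bandwidth * RTT
= 1 Mbps * 411 ms
= 1 * 1e6 * 411 / 1000 bits
= 411000 bits
= 51375 bytes
= 50.1709 KB
BDP = 411000 bits (51375 bytes)


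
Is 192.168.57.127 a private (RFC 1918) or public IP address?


RFC 1918 private ranges:
  10.0.0.0/8 (10.0.0.0 - 10.255.255.255)
  172.16.0.0/12 (172.16.0.0 - 172.31.255.255)
  192.168.0.0/16 (192.168.0.0 - 192.168.255.255)
Private (in 192.168.0.0/16)


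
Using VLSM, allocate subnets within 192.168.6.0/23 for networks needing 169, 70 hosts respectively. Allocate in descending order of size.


169 hosts -> /24 (254 usable): 192.168.6.0/24
70 hosts -> /25 (126 usable): 192.168.7.0/25
Allocation: 192.168.6.0/24 (169 hosts, 254 usable); 192.168.7.0/25 (70 hosts, 126 usable)


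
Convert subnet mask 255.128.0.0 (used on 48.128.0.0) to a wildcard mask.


Subnet mask: 255.128.0.0
Wildcard = 255.255.255.255 - subnet mask
255 - 255 = 0
255 - 128 = 127
255 - 0 = 255
255 - 0 = 255
Wildcard: 0.127.255.255


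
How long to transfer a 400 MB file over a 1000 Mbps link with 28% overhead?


Effective throughput = 1000 * (1 - 28/100) = 720 Mbps
File size in Mb = 400 * 8 = 3200 Mb
Time = 3200 / 720
Time = 4.4444 seconds


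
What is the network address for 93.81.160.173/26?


IP:   01011101.01010001.10100000.10101101
Mask: 11111111.11111111.11111111.11000000
AND operation:
Net:  01011101.01010001.10100000.10000000
Network: 93.81.160.128/26


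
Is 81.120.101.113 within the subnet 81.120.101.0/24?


Subnet network: 81.120.101.0
Test IP AND mask: 81.120.101.0
Yes, 81.120.101.113 is in 81.120.101.0/24


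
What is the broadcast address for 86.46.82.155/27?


Network: 86.46.82.128/27
Host bits = 5
Set all host bits to 1:
Broadcast: 86.46.82.159


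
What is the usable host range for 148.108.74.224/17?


Network: 148.108.0.0
Broadcast: 148.108.127.255
First usable = network + 1
Last usable = broadcast - 1
Range: 148.108.0.1 to 148.108.127.254


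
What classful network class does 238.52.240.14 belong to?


First octet: 238
Binary: 11101110
1110xxxx -> Class D (224-239)
Class D (multicast), default mask N/A


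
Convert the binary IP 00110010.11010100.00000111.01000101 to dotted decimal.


00110010 = 50
11010100 = 212
00000111 = 7
01000101 = 69
IP: 50.212.7.69


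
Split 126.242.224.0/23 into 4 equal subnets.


New prefix = 23 + 2 = 25
Each subnet has 128 addresses
  126.242.224.0/25
  126.242.224.128/25
  126.242.225.0/25
  126.242.225.128/25
Subnets: 126.242.224.0/25, 126.242.224.128/25, 126.242.225.0/25, 126.242.225.128/25


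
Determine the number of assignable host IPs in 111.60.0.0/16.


Host bits = 32 - 16 = 16
Total addresses = 2^16 = 65536
Usable = total - 2 (network and broadcast)
Usable hosts: 65534


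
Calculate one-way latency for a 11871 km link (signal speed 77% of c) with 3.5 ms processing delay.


Speed = 0.77 * 3e5 km/s = 231000 km/s
Propagation delay = 11871 / 231000 = 0.0514 s = 51.3896 ms
Processing delay = 3.5 ms
Total one-way latency = 54.8896 ms


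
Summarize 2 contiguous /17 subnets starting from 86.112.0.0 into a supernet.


Original prefix: /17
Number of subnets: 2 = 2^1
New prefix = 17 - 1 = 16
Supernet: 86.112.0.0/16


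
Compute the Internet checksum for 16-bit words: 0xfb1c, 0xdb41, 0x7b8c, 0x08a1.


Sum all words (with carry folding):
+ 0xfb1c = 0xfb1c
+ 0xdb41 = 0xd65e
+ 0x7b8c = 0x51eb
+ 0x08a1 = 0x5a8c
One's complement: ~0x5a8c
Checksum = 0xa573


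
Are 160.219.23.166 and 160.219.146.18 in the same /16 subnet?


Mask: 255.255.0.0
160.219.23.166 AND mask = 160.219.0.0
160.219.146.18 AND mask = 160.219.0.0
Yes, same subnet (160.219.0.0)


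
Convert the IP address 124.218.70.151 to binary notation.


124 = 01111100
218 = 11011010
70 = 01000110
151 = 10010111
Binary: 01111100.11011010.01000110.10010111


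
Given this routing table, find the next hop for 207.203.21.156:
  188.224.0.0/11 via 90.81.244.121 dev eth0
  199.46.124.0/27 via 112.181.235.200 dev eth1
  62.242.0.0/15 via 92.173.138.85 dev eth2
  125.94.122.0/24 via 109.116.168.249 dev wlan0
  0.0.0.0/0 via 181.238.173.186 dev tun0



Longest prefix match for 207.203.21.156:
  /11 188.224.0.0: no
  /27 199.46.124.0: no
  /15 62.242.0.0: no
  /24 125.94.122.0: no
  /0 0.0.0.0: MATCH
Selected: next-hop 181.238.173.186 via tun0 (matched /0)


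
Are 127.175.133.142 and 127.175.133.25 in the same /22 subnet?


Mask: 255.255.252.0
127.175.133.142 AND mask = 127.175.132.0
127.175.133.25 AND mask = 127.175.132.0
Yes, same subnet (127.175.132.0)


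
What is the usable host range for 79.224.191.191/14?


Network: 79.224.0.0
Broadcast: 79.227.255.255
First usable = network + 1
Last usable = broadcast - 1
Range: 79.224.0.1 to 79.227.255.254


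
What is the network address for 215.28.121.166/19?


IP:   11010111.00011100.01111001.10100110
Mask: 11111111.11111111.11100000.00000000
AND operation:
Net:  11010111.00011100.01100000.00000000
Network: 215.28.96.0/19


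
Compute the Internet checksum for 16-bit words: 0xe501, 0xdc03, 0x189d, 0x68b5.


Sum all words (with carry folding):
+ 0xe501 = 0xe501
+ 0xdc03 = 0xc105
+ 0x189d = 0xd9a2
+ 0x68b5 = 0x4258
One's complement: ~0x4258
Checksum = 0xbda7


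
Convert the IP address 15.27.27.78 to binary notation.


15 = 00001111
27 = 00011011
27 = 00011011
78 = 01001110
Binary: 00001111.00011011.00011011.01001110


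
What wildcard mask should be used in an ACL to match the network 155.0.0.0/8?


Subnet mask: 255.0.0.0
Wildcard = 255.255.255.255 - subnet mask
255 - 255 = 0
255 - 0 = 255
255 - 0 = 255
255 - 0 = 255
Wildcard: 0.255.255.255


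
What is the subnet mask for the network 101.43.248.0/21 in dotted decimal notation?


/21 means 21 network bits, 11 host bits
Binary: 11111111111111111111100000000000
Mask: 255.255.248.0


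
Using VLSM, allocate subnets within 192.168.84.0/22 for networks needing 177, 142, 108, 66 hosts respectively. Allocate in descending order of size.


177 hosts -> /24 (254 usable): 192.168.84.0/24
142 hosts -> /24 (254 usable): 192.168.85.0/24
108 hosts -> /25 (126 usable): 192.168.86.0/25
66 hosts -> /25 (126 usable): 192.168.86.128/25
Allocation: 192.168.84.0/24 (177 hosts, 254 usable); 192.168.85.0/24 (142 hosts, 254 usable); 192.168.86.0/25 (108 hosts, 126 usable); 192.168.86.128/25 (66 hosts, 126 usable)


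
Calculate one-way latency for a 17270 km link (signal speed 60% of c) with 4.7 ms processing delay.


Speed = 0.6 * 3e5 km/s = 180000 km/s
Propagation delay = 17270 / 180000 = 0.0959 s = 95.9444 ms
Processing delay = 4.7 ms
Total one-way latency = 100.6444 ms


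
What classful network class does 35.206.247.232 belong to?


First octet: 35
Binary: 00100011
0xxxxxxx -> Class A (1-126)
Class A, default mask 255.0.0.0 (/8)


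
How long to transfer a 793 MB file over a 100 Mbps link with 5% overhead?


Effective throughput = 100 * (1 - 5/100) = 95 Mbps
File size in Mb = 793 * 8 = 6344 Mb
Time = 6344 / 95
Time = 66.7789 seconds


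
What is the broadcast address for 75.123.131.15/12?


Network: 75.112.0.0/12
Host bits = 20
Set all host bits to 1:
Broadcast: 75.127.255.255


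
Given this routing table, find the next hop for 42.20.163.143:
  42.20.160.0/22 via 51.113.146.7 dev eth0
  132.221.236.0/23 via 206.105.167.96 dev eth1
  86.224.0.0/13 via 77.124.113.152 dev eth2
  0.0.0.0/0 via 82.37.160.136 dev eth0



Longest prefix match for 42.20.163.143:
  /22 42.20.160.0: MATCH
  /23 132.221.236.0: no
  /13 86.224.0.0: no
  /0 0.0.0.0: MATCH
Selected: next-hop 51.113.146.7 via eth0 (matched /22)


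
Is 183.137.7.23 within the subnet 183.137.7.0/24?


Subnet network: 183.137.7.0
Test IP AND mask: 183.137.7.0
Yes, 183.137.7.23 is in 183.137.7.0/24


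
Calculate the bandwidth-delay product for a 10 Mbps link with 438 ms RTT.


BDP = bandwidth * RTT
= 10 Mbps * 438 ms
= 10 * 1e6 * 438 / 1000 bits
= 4380000 bits
= 547500 bytes
= 534.668 KB
BDP = 4380000 bits (547500 bytes)


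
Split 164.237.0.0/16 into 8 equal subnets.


New prefix = 16 + 3 = 19
Each subnet has 8192 addresses
  164.237.0.0/19
  164.237.32.0/19
  164.237.64.0/19
  164.237.96.0/19
  164.237.128.0/19
  164.237.160.0/19
  164.237.192.0/19
  164.237.224.0/19
Subnets: 164.237.0.0/19, 164.237.32.0/19, 164.237.64.0/19, 164.237.96.0/19, 164.237.128.0/19, 164.237.160.0/19, 164.237.192.0/19, 164.237.224.0/19


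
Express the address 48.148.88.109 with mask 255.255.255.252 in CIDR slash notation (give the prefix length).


Binary: 11111111.11111111.11111111.11111100
Count leading 1s
Prefix: /30


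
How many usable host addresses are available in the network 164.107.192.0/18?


Host bits = 32 - 18 = 14
Total addresses = 2^14 = 16384
Usable = total - 2 (network and broadcast)
Usable hosts: 16382


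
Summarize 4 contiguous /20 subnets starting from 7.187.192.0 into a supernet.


Original prefix: /20
Number of subnets: 4 = 2^2
New prefix = 20 - 2 = 18
Supernet: 7.187.192.0/18


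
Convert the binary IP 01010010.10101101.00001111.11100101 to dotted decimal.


01010010 = 82
10101101 = 173
00001111 = 15
11100101 = 229
IP: 82.173.15.229


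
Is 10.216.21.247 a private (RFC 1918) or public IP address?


RFC 1918 private ranges:
  10.0.0.0/8 (10.0.0.0 - 10.255.255.255)
  172.16.0.0/12 (172.16.0.0 - 172.31.255.255)
  192.168.0.0/16 (192.168.0.0 - 192.168.255.255)
Private (in 10.0.0.0/8)


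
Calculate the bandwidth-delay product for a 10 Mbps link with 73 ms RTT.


BDP = bandwidth * RTT
= 10 Mbps * 73 ms
= 10 * 1e6 * 73 / 1000 bits
= 730000 bits
= 91250 bytes
= 89.1113 KB
BDP = 730000 bits (91250 bytes)


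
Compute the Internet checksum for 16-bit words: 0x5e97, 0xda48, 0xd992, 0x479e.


Sum all words (with carry folding):
+ 0x5e97 = 0x5e97
+ 0xda48 = 0x38e0
+ 0xd992 = 0x1273
+ 0x479e = 0x5a11
One's complement: ~0x5a11
Checksum = 0xa5ee


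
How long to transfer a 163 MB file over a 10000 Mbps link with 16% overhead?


Effective throughput = 10000 * (1 - 16/100) = 8400 Mbps
File size in Mb = 163 * 8 = 1304 Mb
Time = 1304 / 8400
Time = 0.1552 seconds


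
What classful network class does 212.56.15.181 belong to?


First octet: 212
Binary: 11010100
110xxxxx -> Class C (192-223)
Class C, default mask 255.255.255.0 (/24)


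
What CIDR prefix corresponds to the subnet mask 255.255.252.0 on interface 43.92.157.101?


Binary: 11111111.11111111.11111100.00000000
Count leading 1s
Prefix: /22


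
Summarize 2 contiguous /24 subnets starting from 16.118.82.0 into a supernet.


Original prefix: /24
Number of subnets: 2 = 2^1
New prefix = 24 - 1 = 23
Supernet: 16.118.82.0/23


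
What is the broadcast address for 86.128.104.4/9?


Network: 86.128.0.0/9
Host bits = 23
Set all host bits to 1:
Broadcast: 86.255.255.255


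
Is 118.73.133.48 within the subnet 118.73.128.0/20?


Subnet network: 118.73.128.0
Test IP AND mask: 118.73.128.0
Yes, 118.73.133.48 is in 118.73.128.0/20


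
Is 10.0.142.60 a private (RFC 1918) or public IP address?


RFC 1918 private ranges:
  10.0.0.0/8 (10.0.0.0 - 10.255.255.255)
  172.16.0.0/12 (172.16.0.0 - 172.31.255.255)
  192.168.0.0/16 (192.168.0.0 - 192.168.255.255)
Private (in 10.0.0.0/8)


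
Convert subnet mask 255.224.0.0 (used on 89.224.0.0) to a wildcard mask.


Subnet mask: 255.224.0.0
Wildcard = 255.255.255.255 - subnet mask
255 - 255 = 0
255 - 224 = 31
255 - 0 = 255
255 - 0 = 255
Wildcard: 0.31.255.255


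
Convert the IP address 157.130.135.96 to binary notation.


157 = 10011101
130 = 10000010
135 = 10000111
96 = 01100000
Binary: 10011101.10000010.10000111.01100000


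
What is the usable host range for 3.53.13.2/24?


Network: 3.53.13.0
Broadcast: 3.53.13.255
First usable = network + 1
Last usable = broadcast - 1
Range: 3.53.13.1 to 3.53.13.254


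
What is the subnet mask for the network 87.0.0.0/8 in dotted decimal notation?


/8 means 8 network bits, 24 host bits
Binary: 11111111000000000000000000000000
Mask: 255.0.0.0


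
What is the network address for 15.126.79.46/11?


IP:   00001111.01111110.01001111.00101110
Mask: 11111111.11100000.00000000.00000000
AND operation:
Net:  00001111.01100000.00000000.00000000
Network: 15.96.0.0/11


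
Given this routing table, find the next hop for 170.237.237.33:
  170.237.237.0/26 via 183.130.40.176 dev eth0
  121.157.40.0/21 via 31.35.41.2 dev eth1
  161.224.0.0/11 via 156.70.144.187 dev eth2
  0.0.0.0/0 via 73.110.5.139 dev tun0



Longest prefix match for 170.237.237.33:
  /26 170.237.237.0: MATCH
  /21 121.157.40.0: no
  /11 161.224.0.0: no
  /0 0.0.0.0: MATCH
Selected: next-hop 183.130.40.176 via eth0 (matched /26)


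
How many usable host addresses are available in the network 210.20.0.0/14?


Host bits = 32 - 14 = 18
Total addresses = 2^18 = 262144
Usable = total - 2 (network and broadcast)
Usable hosts: 262142


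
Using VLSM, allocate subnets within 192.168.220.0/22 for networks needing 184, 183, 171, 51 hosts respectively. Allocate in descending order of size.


184 hosts -> /24 (254 usable): 192.168.220.0/24
183 hosts -> /24 (254 usable): 192.168.221.0/24
171 hosts -> /24 (254 usable): 192.168.222.0/24
51 hosts -> /26 (62 usable): 192.168.223.0/26
Allocation: 192.168.220.0/24 (184 hosts, 254 usable); 192.168.221.0/24 (183 hosts, 254 usable); 192.168.222.0/24 (171 hosts, 254 usable); 192.168.223.0/26 (51 hosts, 62 usable)


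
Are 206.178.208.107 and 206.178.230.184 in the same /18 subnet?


Mask: 255.255.192.0
206.178.208.107 AND mask = 206.178.192.0
206.178.230.184 AND mask = 206.178.192.0
Yes, same subnet (206.178.192.0)


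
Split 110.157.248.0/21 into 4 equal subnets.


New prefix = 21 + 2 = 23
Each subnet has 512 addresses
  110.157.248.0/23
  110.157.250.0/23
  110.157.252.0/23
  110.157.254.0/23
Subnets: 110.157.248.0/23, 110.157.250.0/23, 110.157.252.0/23, 110.157.254.0/23


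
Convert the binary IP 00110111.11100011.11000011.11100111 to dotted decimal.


00110111 = 55
11100011 = 227
11000011 = 195
11100111 = 231
IP: 55.227.195.231


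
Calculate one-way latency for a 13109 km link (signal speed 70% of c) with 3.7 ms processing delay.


Speed = 0.7 * 3e5 km/s = 210000 km/s
Propagation delay = 13109 / 210000 = 0.0624 s = 62.4238 ms
Processing delay = 3.7 ms
Total one-way latency = 66.1238 ms


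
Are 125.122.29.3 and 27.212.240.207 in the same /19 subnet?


Mask: 255.255.224.0
125.122.29.3 AND mask = 125.122.0.0
27.212.240.207 AND mask = 27.212.224.0
No, different subnets (125.122.0.0 vs 27.212.224.0)


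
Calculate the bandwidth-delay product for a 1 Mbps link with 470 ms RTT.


BDP = bandwidth * RTT
= 1 Mbps * 470 ms
= 1 * 1e6 * 470 / 1000 bits
= 470000 bits
= 58750 bytes
= 57.373 KB
BDP = 470000 bits (58750 bytes)


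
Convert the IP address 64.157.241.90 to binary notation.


64 = 01000000
157 = 10011101
241 = 11110001
90 = 01011010
Binary: 01000000.10011101.11110001.01011010


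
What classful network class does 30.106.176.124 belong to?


First octet: 30
Binary: 00011110
0xxxxxxx -> Class A (1-126)
Class A, default mask 255.0.0.0 (/8)


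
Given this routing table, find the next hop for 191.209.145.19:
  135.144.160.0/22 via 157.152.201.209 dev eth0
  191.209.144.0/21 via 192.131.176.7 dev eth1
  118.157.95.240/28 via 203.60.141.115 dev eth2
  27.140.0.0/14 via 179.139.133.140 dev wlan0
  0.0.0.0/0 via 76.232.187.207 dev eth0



Longest prefix match for 191.209.145.19:
  /22 135.144.160.0: no
  /21 191.209.144.0: MATCH
  /28 118.157.95.240: no
  /14 27.140.0.0: no
  /0 0.0.0.0: MATCH
Selected: next-hop 192.131.176.7 via eth1 (matched /21)


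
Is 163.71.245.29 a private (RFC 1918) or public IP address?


RFC 1918 private ranges:
  10.0.0.0/8 (10.0.0.0 - 10.255.255.255)
  172.16.0.0/12 (172.16.0.0 - 172.31.255.255)
  192.168.0.0/16 (192.168.0.0 - 192.168.255.255)
Public (not in any RFC 1918 range)


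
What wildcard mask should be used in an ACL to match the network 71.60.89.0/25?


Subnet mask: 255.255.255.128
Wildcard = 255.255.255.255 - subnet mask
255 - 255 = 0
255 - 255 = 0
255 - 255 = 0
255 - 128 = 127
Wildcard: 0.0.0.127


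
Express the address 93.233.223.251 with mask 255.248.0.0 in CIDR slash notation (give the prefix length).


Binary: 11111111.11111000.00000000.00000000
Count leading 1s
Prefix: /13


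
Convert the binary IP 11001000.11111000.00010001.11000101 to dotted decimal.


11001000 = 200
11111000 = 248
00010001 = 17
11000101 = 197
IP: 200.248.17.197


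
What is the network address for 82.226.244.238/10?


IP:   01010010.11100010.11110100.11101110
Mask: 11111111.11000000.00000000.00000000
AND operation:
Net:  01010010.11000000.00000000.00000000
Network: 82.192.0.0/10


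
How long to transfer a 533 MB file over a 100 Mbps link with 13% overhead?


Effective throughput = 100 * (1 - 13/100) = 87 Mbps
File size in Mb = 533 * 8 = 4264 Mb
Time = 4264 / 87
Time = 49.0115 seconds


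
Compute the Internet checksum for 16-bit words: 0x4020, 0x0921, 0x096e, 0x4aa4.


Sum all words (with carry folding):
+ 0x4020 = 0x4020
+ 0x0921 = 0x4941
+ 0x096e = 0x52af
+ 0x4aa4 = 0x9d53
One's complement: ~0x9d53
Checksum = 0x62ac


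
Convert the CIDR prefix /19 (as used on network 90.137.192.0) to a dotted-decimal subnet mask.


/19 means 19 network bits, 13 host bits
Binary: 11111111111111111110000000000000
Mask: 255.255.224.0


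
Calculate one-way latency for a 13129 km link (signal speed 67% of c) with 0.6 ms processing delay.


Speed = 0.67 * 3e5 km/s = 201000 km/s
Propagation delay = 13129 / 201000 = 0.0653 s = 65.3184 ms
Processing delay = 0.6 ms
Total one-way latency = 65.9184 ms


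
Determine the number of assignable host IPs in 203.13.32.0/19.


Host bits = 32 - 19 = 13
Total addresses = 2^13 = 8192
Usable = total - 2 (network and broadcast)
Usable hosts: 8190


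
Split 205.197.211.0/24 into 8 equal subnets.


New prefix = 24 + 3 = 27
Each subnet has 32 addresses
  205.197.211.0/27
  205.197.211.32/27
  205.197.211.64/27
  205.197.211.96/27
  205.197.211.128/27
  205.197.211.160/27
  205.197.211.192/27
  205.197.211.224/27
Subnets: 205.197.211.0/27, 205.197.211.32/27, 205.197.211.64/27, 205.197.211.96/27, 205.197.211.128/27, 205.197.211.160/27, 205.197.211.192/27, 205.197.211.224/27


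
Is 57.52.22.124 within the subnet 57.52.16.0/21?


Subnet network: 57.52.16.0
Test IP AND mask: 57.52.16.0
Yes, 57.52.22.124 is in 57.52.16.0/21


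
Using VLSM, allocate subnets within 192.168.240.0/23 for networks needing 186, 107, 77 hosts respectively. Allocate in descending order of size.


186 hosts -> /24 (254 usable): 192.168.240.0/24
107 hosts -> /25 (126 usable): 192.168.241.0/25
77 hosts -> /25 (126 usable): 192.168.241.128/25
Allocation: 192.168.240.0/24 (186 hosts, 254 usable); 192.168.241.0/25 (107 hosts, 126 usable); 192.168.241.128/25 (77 hosts, 126 usable)


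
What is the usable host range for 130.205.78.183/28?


Network: 130.205.78.176
Broadcast: 130.205.78.191
First usable = network + 1
Last usable = broadcast - 1
Range: 130.205.78.177 to 130.205.78.190


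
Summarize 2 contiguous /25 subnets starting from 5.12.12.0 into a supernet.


Original prefix: /25
Number of subnets: 2 = 2^1
New prefix = 25 - 1 = 24
Supernet: 5.12.12.0/24


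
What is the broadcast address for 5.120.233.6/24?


Network: 5.120.233.0/24
Host bits = 8
Set all host bits to 1:
Broadcast: 5.120.233.255


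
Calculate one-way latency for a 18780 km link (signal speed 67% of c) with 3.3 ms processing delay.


Speed = 0.67 * 3e5 km/s = 201000 km/s
Propagation delay = 18780 / 201000 = 0.0934 s = 93.4328 ms
Processing delay = 3.3 ms
Total one-way latency = 96.7328 ms


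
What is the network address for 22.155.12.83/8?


IP:   00010110.10011011.00001100.01010011
Mask: 11111111.00000000.00000000.00000000
AND operation:
Net:  00010110.00000000.00000000.00000000
Network: 22.0.0.0/8


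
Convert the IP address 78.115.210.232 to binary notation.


78 = 01001110
115 = 01110011
210 = 11010010
232 = 11101000
Binary: 01001110.01110011.11010010.11101000


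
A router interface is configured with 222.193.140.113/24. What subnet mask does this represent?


/24 means 24 network bits, 8 host bits
Binary: 11111111111111111111111100000000
Mask: 255.255.255.0


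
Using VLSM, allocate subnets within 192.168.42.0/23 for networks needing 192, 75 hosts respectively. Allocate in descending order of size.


192 hosts -> /24 (254 usable): 192.168.42.0/24
75 hosts -> /25 (126 usable): 192.168.43.0/25
Allocation: 192.168.42.0/24 (192 hosts, 254 usable); 192.168.43.0/25 (75 hosts, 126 usable)


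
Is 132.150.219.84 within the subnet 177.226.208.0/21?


Subnet network: 177.226.208.0
Test IP AND mask: 132.150.216.0
No, 132.150.219.84 is not in 177.226.208.0/21


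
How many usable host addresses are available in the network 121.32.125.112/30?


Host bits = 32 - 30 = 2
Total addresses = 2^2 = 4
Usable = total - 2 (network and broadcast)
Usable hosts: 2


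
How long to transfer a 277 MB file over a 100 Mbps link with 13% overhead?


Effective throughput = 100 * (1 - 13/100) = 87 Mbps
File size in Mb = 277 * 8 = 2216 Mb
Time = 2216 / 87
Time = 25.4713 seconds


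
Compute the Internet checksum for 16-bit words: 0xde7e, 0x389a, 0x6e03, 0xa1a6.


Sum all words (with carry folding):
+ 0xde7e = 0xde7e
+ 0x389a = 0x1719
+ 0x6e03 = 0x851c
+ 0xa1a6 = 0x26c3
One's complement: ~0x26c3
Checksum = 0xd93c


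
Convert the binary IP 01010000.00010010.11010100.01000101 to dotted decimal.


01010000 = 80
00010010 = 18
11010100 = 212
01000101 = 69
IP: 80.18.212.69


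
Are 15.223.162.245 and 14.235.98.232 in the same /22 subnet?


Mask: 255.255.252.0
15.223.162.245 AND mask = 15.223.160.0
14.235.98.232 AND mask = 14.235.96.0
No, different subnets (15.223.160.0 vs 14.235.96.0)


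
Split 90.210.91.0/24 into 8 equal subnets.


New prefix = 24 + 3 = 27
Each subnet has 32 addresses
  90.210.91.0/27
  90.210.91.32/27
  90.210.91.64/27
  90.210.91.96/27
  90.210.91.128/27
  90.210.91.160/27
  90.210.91.192/27
  90.210.91.224/27
Subnets: 90.210.91.0/27, 90.210.91.32/27, 90.210.91.64/27, 90.210.91.96/27, 90.210.91.128/27, 90.210.91.160/27, 90.210.91.192/27, 90.210.91.224/27


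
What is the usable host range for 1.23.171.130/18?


Network: 1.23.128.0
Broadcast: 1.23.191.255
First usable = network + 1
Last usable = broadcast - 1
Range: 1.23.128.1 to 1.23.191.254


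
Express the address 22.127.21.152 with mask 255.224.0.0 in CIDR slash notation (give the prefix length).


Binary: 11111111.11100000.00000000.00000000
Count leading 1s
Prefix: /11


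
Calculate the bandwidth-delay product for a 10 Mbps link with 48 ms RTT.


BDP = bandwidth * RTT
= 10 Mbps * 48 ms
= 10 * 1e6 * 48 / 1000 bits
= 480000 bits
= 60000 bytes
= 58.5938 KB
BDP = 480000 bits (60000 bytes)


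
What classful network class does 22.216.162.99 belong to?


First octet: 22
Binary: 00010110
0xxxxxxx -> Class A (1-126)
Class A, default mask 255.0.0.0 (/8)


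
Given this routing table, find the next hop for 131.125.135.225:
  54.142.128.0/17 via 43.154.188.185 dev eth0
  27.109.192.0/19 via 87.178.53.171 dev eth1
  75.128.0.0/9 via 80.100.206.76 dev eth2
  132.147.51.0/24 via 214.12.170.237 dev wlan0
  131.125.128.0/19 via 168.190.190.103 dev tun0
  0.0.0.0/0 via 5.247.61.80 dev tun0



Longest prefix match for 131.125.135.225:
  /17 54.142.128.0: no
  /19 27.109.192.0: no
  /9 75.128.0.0: no
  /24 132.147.51.0: no
  /19 131.125.128.0: MATCH
  /0 0.0.0.0: MATCH
Selected: next-hop 168.190.190.103 via tun0 (matched /19)


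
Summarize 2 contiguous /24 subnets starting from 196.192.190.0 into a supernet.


Original prefix: /24
Number of subnets: 2 = 2^1
New prefix = 24 - 1 = 23
Supernet: 196.192.190.0/23


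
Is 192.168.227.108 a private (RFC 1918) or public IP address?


RFC 1918 private ranges:
  10.0.0.0/8 (10.0.0.0 - 10.255.255.255)
  172.16.0.0/12 (172.16.0.0 - 172.31.255.255)
  192.168.0.0/16 (192.168.0.0 - 192.168.255.255)
Private (in 192.168.0.0/16)


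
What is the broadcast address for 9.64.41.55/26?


Network: 9.64.41.0/26
Host bits = 6
Set all host bits to 1:
Broadcast: 9.64.41.63


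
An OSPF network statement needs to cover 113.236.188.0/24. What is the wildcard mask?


Subnet mask: 255.255.255.0
Wildcard = 255.255.255.255 - subnet mask
255 - 255 = 0
255 - 255 = 0
255 - 255 = 0
255 - 0 = 255
Wildcard: 0.0.0.255


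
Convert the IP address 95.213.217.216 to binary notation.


95 = 01011111
213 = 11010101
217 = 11011001
216 = 11011000
Binary: 01011111.11010101.11011001.11011000


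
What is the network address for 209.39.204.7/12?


IP:   11010001.00100111.11001100.00000111
Mask: 11111111.11110000.00000000.00000000
AND operation:
Net:  11010001.00100000.00000000.00000000
Network: 209.32.0.0/12


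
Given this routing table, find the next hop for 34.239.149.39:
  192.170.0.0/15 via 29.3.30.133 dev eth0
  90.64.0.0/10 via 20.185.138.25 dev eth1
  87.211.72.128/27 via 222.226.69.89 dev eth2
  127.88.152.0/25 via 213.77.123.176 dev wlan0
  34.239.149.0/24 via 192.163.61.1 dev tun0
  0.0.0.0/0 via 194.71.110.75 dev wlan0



Longest prefix match for 34.239.149.39:
  /15 192.170.0.0: no
  /10 90.64.0.0: no
  /27 87.211.72.128: no
  /25 127.88.152.0: no
  /24 34.239.149.0: MATCH
  /0 0.0.0.0: MATCH
Selected: next-hop 192.163.61.1 via tun0 (matched /24)


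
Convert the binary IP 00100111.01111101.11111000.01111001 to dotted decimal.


00100111 = 39
01111101 = 125
11111000 = 248
01111001 = 121
IP: 39.125.248.121


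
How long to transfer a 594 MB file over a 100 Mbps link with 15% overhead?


Effective throughput = 100 * (1 - 15/100) = 85 Mbps
File size in Mb = 594 * 8 = 4752 Mb
Time = 4752 / 85
Time = 55.9059 seconds


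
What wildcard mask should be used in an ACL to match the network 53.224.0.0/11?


Subnet mask: 255.224.0.0
Wildcard = 255.255.255.255 - subnet mask
255 - 255 = 0
255 - 224 = 31
255 - 0 = 255
255 - 0 = 255
Wildcard: 0.31.255.255


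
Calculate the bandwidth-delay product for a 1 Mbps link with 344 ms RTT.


BDP = bandwidth * RTT
= 1 Mbps * 344 ms
= 1 * 1e6 * 344 / 1000 bits
= 344000 bits
= 43000 bytes
= 41.9922 KB
BDP = 344000 bits (43000 bytes)


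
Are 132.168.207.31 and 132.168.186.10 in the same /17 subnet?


Mask: 255.255.128.0
132.168.207.31 AND mask = 132.168.128.0
132.168.186.10 AND mask = 132.168.128.0
Yes, same subnet (132.168.128.0)


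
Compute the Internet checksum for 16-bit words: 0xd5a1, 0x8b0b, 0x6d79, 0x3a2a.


Sum all words (with carry folding):
+ 0xd5a1 = 0xd5a1
+ 0x8b0b = 0x60ad
+ 0x6d79 = 0xce26
+ 0x3a2a = 0x0851
One's complement: ~0x0851
Checksum = 0xf7ae


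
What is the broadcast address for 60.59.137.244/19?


Network: 60.59.128.0/19
Host bits = 13
Set all host bits to 1:
Broadcast: 60.59.159.255


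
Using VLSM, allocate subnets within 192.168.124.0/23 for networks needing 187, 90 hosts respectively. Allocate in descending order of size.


187 hosts -> /24 (254 usable): 192.168.124.0/24
90 hosts -> /25 (126 usable): 192.168.125.0/25
Allocation: 192.168.124.0/24 (187 hosts, 254 usable); 192.168.125.0/25 (90 hosts, 126 usable)


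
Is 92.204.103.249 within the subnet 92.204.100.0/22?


Subnet network: 92.204.100.0
Test IP AND mask: 92.204.100.0
Yes, 92.204.103.249 is in 92.204.100.0/22


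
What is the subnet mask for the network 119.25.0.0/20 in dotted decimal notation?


/20 means 20 network bits, 12 host bits
Binary: 11111111111111111111000000000000
Mask: 255.255.240.0


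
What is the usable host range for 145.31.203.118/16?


Network: 145.31.0.0
Broadcast: 145.31.255.255
First usable = network + 1
Last usable = broadcast - 1
Range: 145.31.0.1 to 145.31.255.254


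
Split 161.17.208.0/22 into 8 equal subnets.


New prefix = 22 + 3 = 25
Each subnet has 128 addresses
  161.17.208.0/25
  161.17.208.128/25
  161.17.209.0/25
  161.17.209.128/25
  161.17.210.0/25
  161.17.210.128/25
  161.17.211.0/25
  161.17.211.128/25
Subnets: 161.17.208.0/25, 161.17.208.128/25, 161.17.209.0/25, 161.17.209.128/25, 161.17.210.0/25, 161.17.210.128/25, 161.17.211.0/25, 161.17.211.128/25


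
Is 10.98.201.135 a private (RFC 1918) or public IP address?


RFC 1918 private ranges:
  10.0.0.0/8 (10.0.0.0 - 10.255.255.255)
  172.16.0.0/12 (172.16.0.0 - 172.31.255.255)
  192.168.0.0/16 (192.168.0.0 - 192.168.255.255)
Private (in 10.0.0.0/8)


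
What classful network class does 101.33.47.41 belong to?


First octet: 101
Binary: 01100101
0xxxxxxx -> Class A (1-126)
Class A, default mask 255.0.0.0 (/8)


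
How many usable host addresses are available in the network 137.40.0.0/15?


Host bits = 32 - 15 = 17
Total addresses = 2^17 = 131072
Usable = total - 2 (network and broadcast)
Usable hosts: 131070


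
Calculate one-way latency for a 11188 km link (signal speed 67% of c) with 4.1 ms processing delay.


Speed = 0.67 * 3e5 km/s = 201000 km/s
Propagation delay = 11188 / 201000 = 0.0557 s = 55.6617 ms
Processing delay = 4.1 ms
Total one-way latency = 59.7617 ms


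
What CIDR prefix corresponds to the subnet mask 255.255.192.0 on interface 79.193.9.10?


Binary: 11111111.11111111.11000000.00000000
Count leading 1s
Prefix: /18


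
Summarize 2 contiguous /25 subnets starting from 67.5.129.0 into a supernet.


Original prefix: /25
Number of subnets: 2 = 2^1
New prefix = 25 - 1 = 24
Supernet: 67.5.129.0/24


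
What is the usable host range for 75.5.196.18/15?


Network: 75.4.0.0
Broadcast: 75.5.255.255
First usable = network + 1
Last usable = broadcast - 1
Range: 75.4.0.1 to 75.5.255.254


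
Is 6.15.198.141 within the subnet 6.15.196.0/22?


Subnet network: 6.15.196.0
Test IP AND mask: 6.15.196.0
Yes, 6.15.198.141 is in 6.15.196.0/22


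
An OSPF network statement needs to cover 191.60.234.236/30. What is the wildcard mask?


Subnet mask: 255.255.255.252
Wildcard = 255.255.255.255 - subnet mask
255 - 255 = 0
255 - 255 = 0
255 - 255 = 0
255 - 252 = 3
Wildcard: 0.0.0.3


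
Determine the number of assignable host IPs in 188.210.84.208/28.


Host bits = 32 - 28 = 4
Total addresses = 2^4 = 16
Usable = total - 2 (network and broadcast)
Usable hosts: 14


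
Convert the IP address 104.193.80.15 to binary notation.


104 = 01101000
193 = 11000001
80 = 01010000
15 = 00001111
Binary: 01101000.11000001.01010000.00001111


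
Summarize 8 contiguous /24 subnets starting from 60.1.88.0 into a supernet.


Original prefix: /24
Number of subnets: 8 = 2^3
New prefix = 24 - 3 = 21
Supernet: 60.1.88.0/21


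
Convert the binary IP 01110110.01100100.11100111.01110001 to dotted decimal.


01110110 = 118
01100100 = 100
11100111 = 231
01110001 = 113
IP: 118.100.231.113


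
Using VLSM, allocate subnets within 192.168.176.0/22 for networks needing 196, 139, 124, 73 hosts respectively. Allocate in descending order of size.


196 hosts -> /24 (254 usable): 192.168.176.0/24
139 hosts -> /24 (254 usable): 192.168.177.0/24
124 hosts -> /25 (126 usable): 192.168.178.0/25
73 hosts -> /25 (126 usable): 192.168.178.128/25
Allocation: 192.168.176.0/24 (196 hosts, 254 usable); 192.168.177.0/24 (139 hosts, 254 usable); 192.168.178.0/25 (124 hosts, 126 usable); 192.168.178.128/25 (73 hosts, 126 usable)


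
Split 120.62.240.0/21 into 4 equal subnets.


New prefix = 21 + 2 = 23
Each subnet has 512 addresses
  120.62.240.0/23
  120.62.242.0/23
  120.62.244.0/23
  120.62.246.0/23
Subnets: 120.62.240.0/23, 120.62.242.0/23, 120.62.244.0/23, 120.62.246.0/23


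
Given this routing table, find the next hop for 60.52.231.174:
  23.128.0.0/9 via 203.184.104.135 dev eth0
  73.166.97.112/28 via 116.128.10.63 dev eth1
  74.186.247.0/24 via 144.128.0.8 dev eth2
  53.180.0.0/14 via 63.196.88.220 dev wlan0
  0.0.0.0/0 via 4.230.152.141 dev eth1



Longest prefix match for 60.52.231.174:
  /9 23.128.0.0: no
  /28 73.166.97.112: no
  /24 74.186.247.0: no
  /14 53.180.0.0: no
  /0 0.0.0.0: MATCH
Selected: next-hop 4.230.152.141 via eth1 (matched /0)


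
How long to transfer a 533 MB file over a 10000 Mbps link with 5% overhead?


Effective throughput = 10000 * (1 - 5/100) = 9500 Mbps
File size in Mb = 533 * 8 = 4264 Mb
Time = 4264 / 9500
Time = 0.4488 seconds


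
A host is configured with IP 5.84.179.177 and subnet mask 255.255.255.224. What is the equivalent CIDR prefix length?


Binary: 11111111.11111111.11111111.11100000
Count leading 1s
Prefix: /27


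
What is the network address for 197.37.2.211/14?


IP:   11000101.00100101.00000010.11010011
Mask: 11111111.11111100.00000000.00000000
AND operation:
Net:  11000101.00100100.00000000.00000000
Network: 197.36.0.0/14


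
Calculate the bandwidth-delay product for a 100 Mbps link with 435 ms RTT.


BDP = bandwidth * RTT
= 100 Mbps * 435 ms
= 100 * 1e6 * 435 / 1000 bits
= 43500000 bits
= 5437500 bytes
= 5310.0586 KB
BDP = 43500000 bits (5437500 bytes)


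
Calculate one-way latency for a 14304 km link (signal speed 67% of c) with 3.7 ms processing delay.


Speed = 0.67 * 3e5 km/s = 201000 km/s
Propagation delay = 14304 / 201000 = 0.0712 s = 71.1642 ms
Processing delay = 3.7 ms
Total one-way latency = 74.8642 ms


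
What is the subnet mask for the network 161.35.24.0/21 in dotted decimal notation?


/21 means 21 network bits, 11 host bits
Binary: 11111111111111111111100000000000
Mask: 255.255.248.0


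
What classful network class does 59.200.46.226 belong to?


First octet: 59
Binary: 00111011
0xxxxxxx -> Class A (1-126)
Class A, default mask 255.0.0.0 (/8)


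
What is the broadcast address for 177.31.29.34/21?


Network: 177.31.24.0/21
Host bits = 11
Set all host bits to 1:
Broadcast: 177.31.31.255


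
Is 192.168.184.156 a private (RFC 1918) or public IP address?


RFC 1918 private ranges:
  10.0.0.0/8 (10.0.0.0 - 10.255.255.255)
  172.16.0.0/12 (172.16.0.0 - 172.31.255.255)
  192.168.0.0/16 (192.168.0.0 - 192.168.255.255)
Private (in 192.168.0.0/16)


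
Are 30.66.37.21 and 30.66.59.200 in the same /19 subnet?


Mask: 255.255.224.0
30.66.37.21 AND mask = 30.66.32.0
30.66.59.200 AND mask = 30.66.32.0
Yes, same subnet (30.66.32.0)


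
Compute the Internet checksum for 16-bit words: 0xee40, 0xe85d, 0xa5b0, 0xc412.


Sum all words (with carry folding):
+ 0xee40 = 0xee40
+ 0xe85d = 0xd69e
+ 0xa5b0 = 0x7c4f
+ 0xc412 = 0x4062
One's complement: ~0x4062
Checksum = 0xbf9d


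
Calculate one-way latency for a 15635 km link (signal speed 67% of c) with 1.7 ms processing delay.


Speed = 0.67 * 3e5 km/s = 201000 km/s
Propagation delay = 15635 / 201000 = 0.0778 s = 77.7861 ms
Processing delay = 1.7 ms
Total one-way latency = 79.4861 ms


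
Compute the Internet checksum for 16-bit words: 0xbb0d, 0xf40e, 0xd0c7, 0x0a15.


Sum all words (with carry folding):
+ 0xbb0d = 0xbb0d
+ 0xf40e = 0xaf1c
+ 0xd0c7 = 0x7fe4
+ 0x0a15 = 0x89f9
One's complement: ~0x89f9
Checksum = 0x7606
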